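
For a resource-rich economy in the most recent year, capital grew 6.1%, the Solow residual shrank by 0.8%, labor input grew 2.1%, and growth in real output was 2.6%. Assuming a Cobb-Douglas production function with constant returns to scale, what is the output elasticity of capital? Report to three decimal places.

gY = gA + α·gK + (1−α)·gL, so gY − gA − gL = α(gK − gL).
2.6 + 0.8 − 2.1 = α × (6.1 − 2.1).
1.3 = 4 α, so α = 0.325.

0.325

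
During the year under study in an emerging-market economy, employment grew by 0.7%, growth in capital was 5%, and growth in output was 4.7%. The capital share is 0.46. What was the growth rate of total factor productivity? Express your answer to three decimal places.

2.022%

Labor's share = 1 − 0.46 = 0.54.
Capital: 0.46 × 5 = 2.3 pp.
Employment: 0.54 × 0.7 = 0.378 pp.
TFP growth = 4.7 − 2.678 = 2.022%.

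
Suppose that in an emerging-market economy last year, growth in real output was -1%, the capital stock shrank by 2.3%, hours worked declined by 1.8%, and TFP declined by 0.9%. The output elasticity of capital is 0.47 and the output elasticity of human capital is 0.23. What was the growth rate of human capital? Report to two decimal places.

Human capital grew 6.61%.

Labor's share = 1 − 0.47 − 0.23 = 0.3.
gY = gA + 0.47×(-2.3) + 0.3×(-1.8) + 0.23×g.
0.23×g = -1 + 0.9 + 1.621 = 1.521.
g = 1.521 / 0.23 = 6.613%.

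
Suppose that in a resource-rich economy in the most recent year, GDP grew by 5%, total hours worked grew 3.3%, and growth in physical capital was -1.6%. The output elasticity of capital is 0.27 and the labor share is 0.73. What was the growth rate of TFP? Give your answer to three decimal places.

Labor's share = 1 − 0.27 = 0.73.
Physical capital: 0.27 × (-1.6) = -0.432 pp.
Total hours worked: 0.73 × 3.3 = 2.409 pp.
TFP growth = 5 − 1.977 = 3.023%.

3.023%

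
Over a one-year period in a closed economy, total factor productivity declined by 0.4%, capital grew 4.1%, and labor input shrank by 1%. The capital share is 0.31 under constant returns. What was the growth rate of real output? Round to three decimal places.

Real output growth was 0.181%.

Labor's share = 1 − 0.31 = 0.69.
Capital: 0.31 × 4.1 = 1.271 pp.
Labor input: 0.69 × (-1) = -0.69 pp.
Output growth = -0.4 + 0.581 = 0.181%.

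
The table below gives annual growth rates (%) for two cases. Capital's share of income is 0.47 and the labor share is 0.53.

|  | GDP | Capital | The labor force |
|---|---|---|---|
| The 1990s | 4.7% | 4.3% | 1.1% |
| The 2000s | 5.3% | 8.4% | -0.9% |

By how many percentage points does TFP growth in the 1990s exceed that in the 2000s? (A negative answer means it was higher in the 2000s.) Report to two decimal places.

Labor's share = 1 − 0.47 = 0.53.
The 1990s: TFP = 4.7 − 2.021 − 0.583 = 2.096%.
The 2000s: TFP = 5.3 − 3.948 + 0.477 = 1.829%.
Difference = 2.096 − (1.829) = 0.267 pp.

0.27 percentage points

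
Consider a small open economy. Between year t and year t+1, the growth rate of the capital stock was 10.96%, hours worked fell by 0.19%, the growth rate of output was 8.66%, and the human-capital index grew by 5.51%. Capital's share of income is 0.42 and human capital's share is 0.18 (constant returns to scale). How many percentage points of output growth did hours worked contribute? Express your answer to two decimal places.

-0.08 pp

Labor's share = 1 − 0.42 − 0.18 = 0.4.
Contribution = share × growth = 0.4 × (-0.19) = -0.076 pp.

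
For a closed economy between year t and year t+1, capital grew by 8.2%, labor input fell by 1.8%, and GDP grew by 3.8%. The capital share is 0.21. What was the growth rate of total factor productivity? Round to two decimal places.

Labor's share = 1 − 0.21 = 0.79.
Capital: 0.21 × 8.2 = 1.722 pp.
Labor input: 0.79 × (-1.8) = -1.422 pp.
TFP growth = 3.8 − 0.3 = 3.5%.

3.50%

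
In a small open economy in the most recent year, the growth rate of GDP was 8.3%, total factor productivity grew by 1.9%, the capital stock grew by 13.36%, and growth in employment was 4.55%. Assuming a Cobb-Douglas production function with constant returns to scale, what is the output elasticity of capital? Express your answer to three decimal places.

gY = gA + α·gK + (1−α)·gL, so gY − gA − gL = α(gK − gL).
8.3 − 1.9 − 4.55 = α × (13.36 − 4.55).
1.85 = 8.81 α, so α = 0.20999.

α = 0.210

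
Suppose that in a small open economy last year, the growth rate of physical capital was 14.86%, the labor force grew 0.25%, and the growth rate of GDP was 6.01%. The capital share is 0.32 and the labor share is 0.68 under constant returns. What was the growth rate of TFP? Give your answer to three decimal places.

TFP growth was 1.085%.

Labor's share = 1 − 0.32 = 0.68.
Physical capital: 0.32 × 14.86 = 4.7552 pp.
The labor force: 0.68 × 0.25 = 0.17 pp.
TFP growth = 6.01 − 4.9252 = 1.0848%.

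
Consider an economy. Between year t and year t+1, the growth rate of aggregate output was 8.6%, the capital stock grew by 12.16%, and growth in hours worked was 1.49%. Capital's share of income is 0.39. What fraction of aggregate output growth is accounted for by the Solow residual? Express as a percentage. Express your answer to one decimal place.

Labor's share = 1 − 0.39 = 0.61.
The capital stock: 0.39 × 12.16 = 4.7424 pp.
Hours worked: 0.61 × 1.49 = 0.9089 pp.
TFP growth = 8.6 − 5.6513 = 2.9487%.
TFP share of growth = 2.9487 / 8.6 × 100 = 34.287%.

34.3%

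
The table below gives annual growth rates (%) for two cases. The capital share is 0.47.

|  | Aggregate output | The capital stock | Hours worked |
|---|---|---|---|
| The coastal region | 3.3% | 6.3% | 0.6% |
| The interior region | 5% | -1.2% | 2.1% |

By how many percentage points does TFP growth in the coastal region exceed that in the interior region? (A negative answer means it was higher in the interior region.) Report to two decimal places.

-4.43 percentage points

Labor's share = 1 − 0.47 = 0.53.
The coastal region: TFP = 3.3 − 2.961 − 0.318 = 0.021%.
The interior region: TFP = 5 + 0.564 − 1.113 = 4.451%.
Difference = 0.021 − (4.451) = -4.43 pp.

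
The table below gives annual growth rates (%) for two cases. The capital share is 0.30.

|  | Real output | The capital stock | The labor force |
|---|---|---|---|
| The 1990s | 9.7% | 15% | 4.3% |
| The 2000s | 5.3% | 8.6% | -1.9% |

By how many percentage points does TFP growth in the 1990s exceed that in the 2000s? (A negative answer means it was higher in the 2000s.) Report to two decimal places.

-1.86 percentage points

Labor's share = 1 − 0.3 = 0.7.
The 1990s: TFP = 9.7 − 4.5 − 3.01 = 2.19%.
The 2000s: TFP = 5.3 − 2.58 + 1.33 = 4.05%.
Difference = 2.19 − (4.05) = -1.86 pp.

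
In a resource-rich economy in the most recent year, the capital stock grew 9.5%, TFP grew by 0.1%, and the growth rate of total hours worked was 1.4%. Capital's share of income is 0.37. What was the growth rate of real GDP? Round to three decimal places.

Labor's share = 1 − 0.37 = 0.63.
The capital stock: 0.37 × 9.5 = 3.515 pp.
Total hours worked: 0.63 × 1.4 = 0.882 pp.
Output growth = 0.1 + 4.397 = 4.497%.

Real GDP grew 4.497%.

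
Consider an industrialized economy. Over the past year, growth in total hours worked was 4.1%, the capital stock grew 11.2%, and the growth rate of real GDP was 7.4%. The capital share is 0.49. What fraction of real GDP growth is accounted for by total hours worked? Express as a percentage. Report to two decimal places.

Labor's share = 1 − 0.49 = 0.51.
Total hours worked contributed 0.51 × 4.1 = 2.091 pp.
Share of growth = 2.091 / 7.4 × 100 = 28.2568%.

Total hours worked accounted for 28.26% of growth.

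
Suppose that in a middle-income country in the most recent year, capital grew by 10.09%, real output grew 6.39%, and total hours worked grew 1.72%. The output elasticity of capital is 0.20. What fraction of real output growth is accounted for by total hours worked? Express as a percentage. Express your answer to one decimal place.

Labor's share = 1 − 0.2 = 0.8.
Total hours worked contributed 0.8 × 1.72 = 1.376 pp.
Share of growth = 1.376 / 6.39 × 100 = 21.534%.

21.5%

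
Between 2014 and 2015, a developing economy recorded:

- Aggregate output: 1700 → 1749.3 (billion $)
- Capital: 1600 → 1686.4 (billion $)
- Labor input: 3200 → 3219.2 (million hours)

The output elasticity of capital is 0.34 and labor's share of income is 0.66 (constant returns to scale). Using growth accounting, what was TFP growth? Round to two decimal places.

Aggregate output growth = (1749.3 − 1700) / 1700 = 2.9%.
Capital growth = (1686.4 − 1600) / 1600 = 5.4%.
Labor input growth = (3219.2 − 3200) / 3200 = 0.6%.
Labor's share = 1 − 0.34 = 0.66.
Capital: 0.34 × 5.4 = 1.836 pp.
Labor input: 0.66 × 0.6 = 0.396 pp.
TFP growth = 2.9 − 2.232 = 0.668%.

TFP growth was 0.67%.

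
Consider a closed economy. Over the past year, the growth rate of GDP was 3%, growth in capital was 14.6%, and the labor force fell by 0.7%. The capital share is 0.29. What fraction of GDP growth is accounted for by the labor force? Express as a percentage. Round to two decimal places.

The labor force accounted for -16.57% of growth.

Labor's share = 1 − 0.29 = 0.71.
The labor force contributed 0.71 × (-0.7) = -0.497 pp.
Share of growth = -0.497 / 3 × 100 = -16.5667%.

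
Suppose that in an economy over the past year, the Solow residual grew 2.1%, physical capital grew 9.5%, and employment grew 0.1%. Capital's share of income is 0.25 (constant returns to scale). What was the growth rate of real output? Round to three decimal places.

Labor's share = 1 − 0.25 = 0.75.
Physical capital: 0.25 × 9.5 = 2.375 pp.
Employment: 0.75 × 0.1 = 0.075 pp.
Output growth = 2.1 + 2.45 = 4.55%.

Real output growth was 4.550%.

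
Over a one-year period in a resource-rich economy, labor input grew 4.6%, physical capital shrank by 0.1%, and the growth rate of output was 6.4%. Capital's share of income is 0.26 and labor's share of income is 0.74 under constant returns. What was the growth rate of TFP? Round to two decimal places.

TFP growth was 3.02%.

Labor's share = 1 − 0.26 = 0.74.
Physical capital: 0.26 × (-0.1) = -0.026 pp.
Labor input: 0.74 × 4.6 = 3.404 pp.
TFP growth = 6.4 − 3.378 = 3.022%.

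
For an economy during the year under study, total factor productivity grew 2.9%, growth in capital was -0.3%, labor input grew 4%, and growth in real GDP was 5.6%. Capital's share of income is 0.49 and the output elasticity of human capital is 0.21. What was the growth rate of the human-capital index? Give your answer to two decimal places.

Labor's share = 1 − 0.49 − 0.21 = 0.3.
gY = gA + 0.49×(-0.3) + 0.3×4 + 0.21×g.
0.21×g = 5.6 − 2.9 − 1.053 = 1.647.
g = 1.647 / 0.21 = 7.8429%.

7.84%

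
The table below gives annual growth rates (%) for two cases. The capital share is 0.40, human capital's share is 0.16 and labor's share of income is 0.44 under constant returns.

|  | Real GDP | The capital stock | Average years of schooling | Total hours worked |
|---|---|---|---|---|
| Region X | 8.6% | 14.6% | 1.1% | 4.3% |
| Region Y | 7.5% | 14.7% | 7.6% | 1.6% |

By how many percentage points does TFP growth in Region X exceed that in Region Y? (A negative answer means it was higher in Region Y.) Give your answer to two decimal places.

Labor's share = 1 − 0.4 − 0.16 = 0.44.
Region X: TFP = 8.6 − 5.84 − 0.176 − 1.892 = 0.692%.
Region Y: TFP = 7.5 − 5.88 − 1.216 − 0.704 = -0.3%.
Difference = 0.692 − (-0.3) = 0.992 pp.

0.99 percentage points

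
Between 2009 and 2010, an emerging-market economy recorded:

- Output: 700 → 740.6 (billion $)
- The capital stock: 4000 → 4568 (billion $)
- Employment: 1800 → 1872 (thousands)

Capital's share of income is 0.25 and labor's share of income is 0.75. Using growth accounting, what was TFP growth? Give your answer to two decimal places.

-0.75%

Output growth = (740.6 − 700) / 700 = 5.8%.
The capital stock growth = (4568 − 4000) / 4000 = 14.2%.
Employment growth = (1872 − 1800) / 1800 = 4%.
Labor's share = 1 − 0.25 = 0.75.
The capital stock: 0.25 × 14.2 = 3.55 pp.
Employment: 0.75 × 4 = 3 pp.
TFP growth = 5.8 − 6.55 = -0.75%.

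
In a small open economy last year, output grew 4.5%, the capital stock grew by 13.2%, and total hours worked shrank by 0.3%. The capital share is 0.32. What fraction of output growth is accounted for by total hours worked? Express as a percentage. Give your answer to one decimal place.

Labor's share = 1 − 0.32 = 0.68.
Total hours worked contributed 0.68 × (-0.3) = -0.204 pp.
Share of growth = -0.204 / 4.5 × 100 = -4.533%.

Total hours worked accounted for -4.5% of growth.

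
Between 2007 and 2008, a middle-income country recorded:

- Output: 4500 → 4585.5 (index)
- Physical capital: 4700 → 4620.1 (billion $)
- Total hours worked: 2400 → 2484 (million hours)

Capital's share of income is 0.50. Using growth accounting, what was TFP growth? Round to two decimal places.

1.00%

Output growth = (4585.5 − 4500) / 4500 = 1.9%.
Physical capital growth = (4620.1 − 4700) / 4700 = -1.7%.
Total hours worked growth = (2484 − 2400) / 2400 = 3.5%.
Labor's share = 1 − 0.5 = 0.5.
Physical capital: 0.5 × (-1.7) = -0.85 pp.
Total hours worked: 0.5 × 3.5 = 1.75 pp.
TFP growth = 1.9 − 0.9 = 1%.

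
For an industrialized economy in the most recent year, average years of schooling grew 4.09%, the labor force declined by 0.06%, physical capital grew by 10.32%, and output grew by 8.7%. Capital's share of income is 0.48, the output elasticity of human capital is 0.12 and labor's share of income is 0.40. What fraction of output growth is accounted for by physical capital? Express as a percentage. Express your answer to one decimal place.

Physical capital accounted for 56.9% of growth.

Physical capital contributed 0.48 × 10.32 = 4.9536 pp.
Share of growth = 4.9536 / 8.7 × 100 = 56.938%.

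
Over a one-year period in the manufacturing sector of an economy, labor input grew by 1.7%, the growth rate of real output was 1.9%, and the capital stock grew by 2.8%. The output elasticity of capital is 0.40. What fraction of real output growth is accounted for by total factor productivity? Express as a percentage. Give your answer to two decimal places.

Total factor productivity accounted for -12.63% of growth.

Labor's share = 1 − 0.4 = 0.6.
The capital stock: 0.4 × 2.8 = 1.12 pp.
Labor input: 0.6 × 1.7 = 1.02 pp.
TFP growth = 1.9 − 2.14 = -0.24%.
TFP share of growth = -0.24 / 1.9 × 100 = -12.6316%.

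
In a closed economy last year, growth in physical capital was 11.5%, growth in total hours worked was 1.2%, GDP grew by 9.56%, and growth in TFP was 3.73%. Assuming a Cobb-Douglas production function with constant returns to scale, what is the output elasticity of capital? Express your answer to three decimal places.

The output elasticity of capital is 0.450.

gY = gA + α·gK + (1−α)·gL, so gY − gA − gL = α(gK − gL).
9.56 − 3.73 − 1.2 = α × (11.5 − 1.2).
4.63 = 10.3 α, so α = 0.44951.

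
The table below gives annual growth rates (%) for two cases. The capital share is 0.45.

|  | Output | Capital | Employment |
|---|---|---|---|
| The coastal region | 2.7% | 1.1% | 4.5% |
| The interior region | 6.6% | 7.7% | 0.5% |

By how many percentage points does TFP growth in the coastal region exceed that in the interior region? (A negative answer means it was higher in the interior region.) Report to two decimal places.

Labor's share = 1 − 0.45 = 0.55.
The coastal region: TFP = 2.7 − 0.495 − 2.475 = -0.27%.
The interior region: TFP = 6.6 − 3.465 − 0.275 = 2.86%.
Difference = -0.27 − (2.86) = -3.13 pp.

-3.13 percentage points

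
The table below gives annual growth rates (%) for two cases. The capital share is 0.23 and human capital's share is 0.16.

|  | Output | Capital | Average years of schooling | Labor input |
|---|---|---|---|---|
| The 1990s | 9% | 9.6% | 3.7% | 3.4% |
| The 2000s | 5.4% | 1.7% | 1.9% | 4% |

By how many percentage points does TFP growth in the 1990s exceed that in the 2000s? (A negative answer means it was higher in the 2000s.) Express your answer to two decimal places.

Labor's share = 1 − 0.23 − 0.16 = 0.61.
The 1990s: TFP = 9 − 2.208 − 0.592 − 2.074 = 4.126%.
The 2000s: TFP = 5.4 − 0.391 − 0.304 − 2.44 = 2.265%.
Difference = 4.126 − (2.265) = 1.861 pp.

1.86 percentage points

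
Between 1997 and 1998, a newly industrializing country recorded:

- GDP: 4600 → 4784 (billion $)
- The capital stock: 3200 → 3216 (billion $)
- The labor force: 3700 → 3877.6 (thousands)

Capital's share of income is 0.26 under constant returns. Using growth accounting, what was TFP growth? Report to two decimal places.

0.32%

GDP growth = (4784 − 4600) / 4600 = 4%.
The capital stock growth = (3216 − 3200) / 3200 = 0.5%.
The labor force growth = (3877.6 − 3700) / 3700 = 4.8%.
Labor's share = 1 − 0.26 = 0.74.
The capital stock: 0.26 × 0.5 = 0.13 pp.
The labor force: 0.74 × 4.8 = 3.552 pp.
TFP growth = 4 − 3.682 = 0.318%.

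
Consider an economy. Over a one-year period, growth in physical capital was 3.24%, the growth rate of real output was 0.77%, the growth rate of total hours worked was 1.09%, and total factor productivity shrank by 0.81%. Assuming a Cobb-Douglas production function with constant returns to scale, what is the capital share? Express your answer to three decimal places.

α = 0.228

gY = gA + α·gK + (1−α)·gL, so gY − gA − gL = α(gK − gL).
0.77 + 0.81 − 1.09 = α × (3.24 − 1.09).
0.49 = 2.15 α, so α = 0.22791.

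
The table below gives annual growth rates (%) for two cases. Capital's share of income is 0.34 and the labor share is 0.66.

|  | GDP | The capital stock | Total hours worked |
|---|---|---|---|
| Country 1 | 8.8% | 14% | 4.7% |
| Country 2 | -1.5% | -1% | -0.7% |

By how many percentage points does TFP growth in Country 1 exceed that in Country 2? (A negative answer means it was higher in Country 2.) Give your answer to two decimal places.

1.64 percentage points

Labor's share = 1 − 0.34 = 0.66.
Country 1: TFP = 8.8 − 4.76 − 3.102 = 0.938%.
Country 2: TFP = -1.5 + 0.34 + 0.462 = -0.698%.
Difference = 0.938 − (-0.698) = 1.636 pp.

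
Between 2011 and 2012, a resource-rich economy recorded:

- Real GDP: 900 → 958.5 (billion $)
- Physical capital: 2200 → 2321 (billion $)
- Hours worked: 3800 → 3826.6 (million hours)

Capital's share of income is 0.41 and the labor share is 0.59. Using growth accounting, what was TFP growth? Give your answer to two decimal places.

Real GDP growth = (958.5 − 900) / 900 = 6.5%.
Physical capital growth = (2321 − 2200) / 2200 = 5.5%.
Hours worked growth = (3826.6 − 3800) / 3800 = 0.7%.
Labor's share = 1 − 0.41 = 0.59.
Physical capital: 0.41 × 5.5 = 2.255 pp.
Hours worked: 0.59 × 0.7 = 0.413 pp.
TFP growth = 6.5 − 2.668 = 3.832%.

TFP growth was 3.83%.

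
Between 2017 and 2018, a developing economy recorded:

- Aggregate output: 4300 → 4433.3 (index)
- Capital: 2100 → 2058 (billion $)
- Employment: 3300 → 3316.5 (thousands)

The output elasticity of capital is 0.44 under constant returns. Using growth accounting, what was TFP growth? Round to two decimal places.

3.70%

Aggregate output growth = (4433.3 − 4300) / 4300 = 3.1%.
Capital growth = (2058 − 2100) / 2100 = -2%.
Employment growth = (3316.5 − 3300) / 3300 = 0.5%.
Labor's share = 1 − 0.44 = 0.56.
Capital: 0.44 × (-2) = -0.88 pp.
Employment: 0.56 × 0.5 = 0.28 pp.
TFP growth = 3.1 + 0.6 = 3.7%.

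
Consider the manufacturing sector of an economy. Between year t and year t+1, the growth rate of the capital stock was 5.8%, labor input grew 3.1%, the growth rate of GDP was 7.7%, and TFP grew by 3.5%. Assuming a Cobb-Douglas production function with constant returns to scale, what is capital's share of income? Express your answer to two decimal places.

0.41

gY = gA + α·gK + (1−α)·gL, so gY − gA − gL = α(gK − gL).
7.7 − 3.5 − 3.1 = α × (5.8 − 3.1).
1.1 = 2.7 α, so α = 0.4074.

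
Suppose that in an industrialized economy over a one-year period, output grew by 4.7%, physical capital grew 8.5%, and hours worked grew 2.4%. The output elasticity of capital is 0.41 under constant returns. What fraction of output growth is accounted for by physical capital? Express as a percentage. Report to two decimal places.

Physical capital accounted for 74.15% of growth.

Physical capital contributed 0.41 × 8.5 = 3.485 pp.
Share of growth = 3.485 / 4.7 × 100 = 74.1489%.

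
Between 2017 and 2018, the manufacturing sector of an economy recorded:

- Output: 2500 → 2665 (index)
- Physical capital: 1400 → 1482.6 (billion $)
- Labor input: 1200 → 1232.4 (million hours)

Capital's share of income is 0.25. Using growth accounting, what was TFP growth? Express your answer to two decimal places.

Output growth = (2665 − 2500) / 2500 = 6.6%.
Physical capital growth = (1482.6 − 1400) / 1400 = 5.9%.
Labor input growth = (1232.4 − 1200) / 1200 = 2.7%.
Labor's share = 1 − 0.25 = 0.75.
Physical capital: 0.25 × 5.9 = 1.475 pp.
Labor input: 0.75 × 2.7 = 2.025 pp.
TFP growth = 6.6 − 3.5 = 3.1%.

3.10%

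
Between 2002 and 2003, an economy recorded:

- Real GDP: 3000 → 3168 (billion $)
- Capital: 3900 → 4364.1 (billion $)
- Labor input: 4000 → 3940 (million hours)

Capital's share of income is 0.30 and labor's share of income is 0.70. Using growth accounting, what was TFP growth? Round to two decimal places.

3.08%

Real GDP growth = (3168 − 3000) / 3000 = 5.6%.
Capital growth = (4364.1 − 3900) / 3900 = 11.9%.
Labor input growth = (3940 − 4000) / 4000 = -1.5%.
Labor's share = 1 − 0.3 = 0.7.
Capital: 0.3 × 11.9 = 3.57 pp.
Labor input: 0.7 × (-1.5) = -1.05 pp.
TFP growth = 5.6 − 2.52 = 3.08%.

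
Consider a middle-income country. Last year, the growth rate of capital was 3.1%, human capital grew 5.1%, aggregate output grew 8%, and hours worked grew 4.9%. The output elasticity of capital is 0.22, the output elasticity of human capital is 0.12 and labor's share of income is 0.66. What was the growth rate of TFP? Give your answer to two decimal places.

Labor's share = 1 − 0.22 − 0.12 = 0.66.
Capital: 0.22 × 3.1 = 0.682 pp.
Human capital: 0.12 × 5.1 = 0.612 pp.
Hours worked: 0.66 × 4.9 = 3.234 pp.
TFP growth = 8 − 4.528 = 3.472%.

3.47%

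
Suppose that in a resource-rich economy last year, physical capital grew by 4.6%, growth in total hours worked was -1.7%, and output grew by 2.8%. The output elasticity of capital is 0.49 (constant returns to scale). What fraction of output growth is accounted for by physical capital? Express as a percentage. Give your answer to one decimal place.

80.5%

Physical capital contributed 0.49 × 4.6 = 2.254 pp.
Share of growth = 2.254 / 2.8 × 100 = 80.5%.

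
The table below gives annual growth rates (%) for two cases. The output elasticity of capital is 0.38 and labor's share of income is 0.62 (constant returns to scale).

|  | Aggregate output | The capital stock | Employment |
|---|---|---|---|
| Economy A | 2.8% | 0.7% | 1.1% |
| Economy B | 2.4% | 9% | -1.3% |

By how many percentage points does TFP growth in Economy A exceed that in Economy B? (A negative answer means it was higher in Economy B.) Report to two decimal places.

2.07 percentage points

Labor's share = 1 − 0.38 = 0.62.
Economy A: TFP = 2.8 − 0.266 − 0.682 = 1.852%.
Economy B: TFP = 2.4 − 3.42 + 0.806 = -0.214%.
Difference = 1.852 − (-0.214) = 2.066 pp.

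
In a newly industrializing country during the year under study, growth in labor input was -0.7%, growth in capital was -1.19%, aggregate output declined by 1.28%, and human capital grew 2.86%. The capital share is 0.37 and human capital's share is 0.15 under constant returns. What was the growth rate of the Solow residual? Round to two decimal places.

-0.93%

Labor's share = 1 − 0.37 − 0.15 = 0.48.
Capital: 0.37 × (-1.19) = -0.4403 pp.
Human capital: 0.15 × 2.86 = 0.429 pp.
Labor input: 0.48 × (-0.7) = -0.336 pp.
TFP growth = -1.28 + 0.3473 = -0.9327%.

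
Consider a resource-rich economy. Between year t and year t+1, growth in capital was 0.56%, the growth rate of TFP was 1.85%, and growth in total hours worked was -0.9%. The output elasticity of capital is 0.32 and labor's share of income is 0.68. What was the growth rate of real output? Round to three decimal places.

Labor's share = 1 − 0.32 = 0.68.
Capital: 0.32 × 0.56 = 0.1792 pp.
Total hours worked: 0.68 × (-0.9) = -0.612 pp.
Output growth = 1.85 + (-0.4328) = 1.4172%.

1.417%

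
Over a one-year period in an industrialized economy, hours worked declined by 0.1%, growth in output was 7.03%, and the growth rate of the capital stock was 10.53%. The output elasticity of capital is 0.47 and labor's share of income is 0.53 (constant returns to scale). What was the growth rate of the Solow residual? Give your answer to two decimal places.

The Solow residual grew 2.13%.

Labor's share = 1 − 0.47 = 0.53.
The capital stock: 0.47 × 10.53 = 4.9491 pp.
Hours worked: 0.53 × (-0.1) = -0.053 pp.
TFP growth = 7.03 − 4.8961 = 2.1339%.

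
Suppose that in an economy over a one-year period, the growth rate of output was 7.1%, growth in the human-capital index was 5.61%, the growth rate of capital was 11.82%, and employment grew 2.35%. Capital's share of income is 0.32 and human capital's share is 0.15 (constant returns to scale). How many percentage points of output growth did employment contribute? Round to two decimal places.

Labor's share = 1 − 0.32 − 0.15 = 0.53.
Contribution = share × growth = 0.53 × 2.35 = 1.2455 pp.

1.25 pp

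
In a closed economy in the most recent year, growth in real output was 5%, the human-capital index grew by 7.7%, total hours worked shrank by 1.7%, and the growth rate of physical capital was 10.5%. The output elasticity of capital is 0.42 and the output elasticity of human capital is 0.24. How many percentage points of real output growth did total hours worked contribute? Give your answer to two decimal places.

-0.58

Labor's share = 1 − 0.42 − 0.24 = 0.34.
Contribution = share × growth = 0.34 × (-1.7) = -0.578 pp.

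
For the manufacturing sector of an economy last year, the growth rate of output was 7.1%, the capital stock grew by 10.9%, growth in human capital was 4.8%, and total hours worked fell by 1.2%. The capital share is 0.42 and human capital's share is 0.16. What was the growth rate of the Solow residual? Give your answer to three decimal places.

Labor's share = 1 − 0.42 − 0.16 = 0.42.
The capital stock: 0.42 × 10.9 = 4.578 pp.
Human capital: 0.16 × 4.8 = 0.768 pp.
Total hours worked: 0.42 × (-1.2) = -0.504 pp.
TFP growth = 7.1 − 4.842 = 2.258%.

The Solow residual growth was 2.258%.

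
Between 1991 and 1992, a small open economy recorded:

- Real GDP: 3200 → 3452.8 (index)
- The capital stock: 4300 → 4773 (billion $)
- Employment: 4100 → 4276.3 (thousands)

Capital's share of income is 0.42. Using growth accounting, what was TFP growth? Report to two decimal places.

Real GDP growth = (3452.8 − 3200) / 3200 = 7.9%.
The capital stock growth = (4773 − 4300) / 4300 = 11%.
Employment growth = (4276.3 − 4100) / 4100 = 4.3%.
Labor's share = 1 − 0.42 = 0.58.
The capital stock: 0.42 × 11 = 4.62 pp.
Employment: 0.58 × 4.3 = 2.494 pp.
TFP growth = 7.9 − 7.114 = 0.786%.

TFP growth was 0.79%.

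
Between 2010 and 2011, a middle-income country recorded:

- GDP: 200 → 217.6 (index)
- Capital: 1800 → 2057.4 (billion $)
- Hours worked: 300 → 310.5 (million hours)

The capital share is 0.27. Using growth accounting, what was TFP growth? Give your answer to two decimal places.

GDP growth = (217.6 − 200) / 200 = 8.8%.
Capital growth = (2057.4 − 1800) / 1800 = 14.3%.
Hours worked growth = (310.5 − 300) / 300 = 3.5%.
Labor's share = 1 − 0.27 = 0.73.
Capital: 0.27 × 14.3 = 3.861 pp.
Hours worked: 0.73 × 3.5 = 2.555 pp.
TFP growth = 8.8 − 6.416 = 2.384%.

TFP growth was 2.38%.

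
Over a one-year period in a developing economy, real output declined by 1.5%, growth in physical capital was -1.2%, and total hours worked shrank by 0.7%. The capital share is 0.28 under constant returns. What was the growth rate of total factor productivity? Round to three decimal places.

-0.660%

Labor's share = 1 − 0.28 = 0.72.
Physical capital: 0.28 × (-1.2) = -0.336 pp.
Total hours worked: 0.72 × (-0.7) = -0.504 pp.
TFP growth = -1.5 + 0.84 = -0.66%.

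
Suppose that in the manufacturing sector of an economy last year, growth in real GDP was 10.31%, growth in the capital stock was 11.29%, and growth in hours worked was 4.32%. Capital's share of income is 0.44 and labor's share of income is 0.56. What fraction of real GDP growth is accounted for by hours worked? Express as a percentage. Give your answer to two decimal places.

Hours worked accounted for 23.46% of growth.

Labor's share = 1 − 0.44 = 0.56.
Hours worked contributed 0.56 × 4.32 = 2.4192 pp.
Share of growth = 2.4192 / 10.31 × 100 = 23.4646%.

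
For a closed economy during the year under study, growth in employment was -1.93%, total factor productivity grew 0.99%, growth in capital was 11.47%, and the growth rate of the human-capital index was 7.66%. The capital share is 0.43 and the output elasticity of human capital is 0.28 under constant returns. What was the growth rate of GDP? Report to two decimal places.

GDP growth was 7.51%.

Labor's share = 1 − 0.43 − 0.28 = 0.29.
Capital: 0.43 × 11.47 = 4.9321 pp.
The human-capital index: 0.28 × 7.66 = 2.1448 pp.
Employment: 0.29 × (-1.93) = -0.5597 pp.
Output growth = 0.99 + 6.5172 = 7.5072%.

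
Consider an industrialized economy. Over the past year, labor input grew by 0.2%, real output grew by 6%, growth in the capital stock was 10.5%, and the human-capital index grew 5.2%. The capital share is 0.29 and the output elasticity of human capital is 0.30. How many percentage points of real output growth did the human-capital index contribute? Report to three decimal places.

Contribution = share × growth = 0.3 × 5.2 = 1.56 pp.

1.560 pp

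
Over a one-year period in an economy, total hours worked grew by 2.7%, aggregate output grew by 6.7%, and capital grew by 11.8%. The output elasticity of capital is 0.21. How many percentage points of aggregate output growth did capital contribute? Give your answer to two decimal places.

Contribution = share × growth = 0.21 × 11.8 = 2.478 pp.

2.48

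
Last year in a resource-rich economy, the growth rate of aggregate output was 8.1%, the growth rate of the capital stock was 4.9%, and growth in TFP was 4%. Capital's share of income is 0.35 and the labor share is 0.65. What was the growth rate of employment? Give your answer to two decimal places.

Labor's share = 1 − 0.35 = 0.65.
gY = gA + 0.35×4.9 + 0.65×g.
0.65×g = 8.1 − 4 − 1.715 = 2.385.
g = 2.385 / 0.65 = 3.6692%.

Employment grew 3.67%.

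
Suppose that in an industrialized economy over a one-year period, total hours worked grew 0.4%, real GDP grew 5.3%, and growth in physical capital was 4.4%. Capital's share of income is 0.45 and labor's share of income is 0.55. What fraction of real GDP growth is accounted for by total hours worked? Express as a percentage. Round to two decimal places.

4.15%

Labor's share = 1 − 0.45 = 0.55.
Total hours worked contributed 0.55 × 0.4 = 0.22 pp.
Share of growth = 0.22 / 5.3 × 100 = 4.1509%.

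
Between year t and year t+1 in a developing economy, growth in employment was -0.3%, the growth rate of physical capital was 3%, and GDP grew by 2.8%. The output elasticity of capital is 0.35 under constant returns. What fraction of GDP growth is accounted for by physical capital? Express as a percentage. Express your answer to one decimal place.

Physical capital contributed 0.35 × 3 = 1.05 pp.
Share of growth = 1.05 / 2.8 × 100 = 37.5%.

37.5%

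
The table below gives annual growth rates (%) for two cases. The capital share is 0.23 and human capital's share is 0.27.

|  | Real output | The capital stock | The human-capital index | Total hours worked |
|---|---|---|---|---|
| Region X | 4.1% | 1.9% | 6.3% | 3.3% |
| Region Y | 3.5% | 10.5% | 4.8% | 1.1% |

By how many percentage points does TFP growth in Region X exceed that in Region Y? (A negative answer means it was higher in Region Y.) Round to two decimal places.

1.07 percentage points

Labor's share = 1 − 0.23 − 0.27 = 0.5.
Region X: TFP = 4.1 − 0.437 − 1.701 − 1.65 = 0.312%.
Region Y: TFP = 3.5 − 2.415 − 1.296 − 0.55 = -0.761%.
Difference = 0.312 − (-0.761) = 1.073 pp.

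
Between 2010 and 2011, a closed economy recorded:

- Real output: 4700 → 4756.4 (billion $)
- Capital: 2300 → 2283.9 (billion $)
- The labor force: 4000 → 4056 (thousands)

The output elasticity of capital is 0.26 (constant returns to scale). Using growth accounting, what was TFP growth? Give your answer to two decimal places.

Real output growth = (4756.4 − 4700) / 4700 = 1.2%.
Capital growth = (2283.9 − 2300) / 2300 = -0.7%.
The labor force growth = (4056 − 4000) / 4000 = 1.4%.
Labor's share = 1 − 0.26 = 0.74.
Capital: 0.26 × (-0.7) = -0.182 pp.
The labor force: 0.74 × 1.4 = 1.036 pp.
TFP growth = 1.2 − 0.854 = 0.346%.

TFP growth was 0.35%.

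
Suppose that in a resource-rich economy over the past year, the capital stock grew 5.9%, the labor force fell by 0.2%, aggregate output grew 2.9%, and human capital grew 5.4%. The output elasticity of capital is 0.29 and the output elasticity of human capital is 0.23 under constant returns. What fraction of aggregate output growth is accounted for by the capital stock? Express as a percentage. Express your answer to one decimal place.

The capital stock contributed 0.29 × 5.9 = 1.711 pp.
Share of growth = 1.711 / 2.9 × 100 = 59%.

59.0%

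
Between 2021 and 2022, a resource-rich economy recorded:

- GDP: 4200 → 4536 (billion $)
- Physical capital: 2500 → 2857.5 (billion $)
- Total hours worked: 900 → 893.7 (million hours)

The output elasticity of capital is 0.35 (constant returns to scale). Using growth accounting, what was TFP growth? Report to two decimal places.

GDP growth = (4536 − 4200) / 4200 = 8%.
Physical capital growth = (2857.5 − 2500) / 2500 = 14.3%.
Total hours worked growth = (893.7 − 900) / 900 = -0.7%.
Labor's share = 1 − 0.35 = 0.65.
Physical capital: 0.35 × 14.3 = 5.005 pp.
Total hours worked: 0.65 × (-0.7) = -0.455 pp.
TFP growth = 8 − 4.55 = 3.45%.

TFP growth was 3.45%.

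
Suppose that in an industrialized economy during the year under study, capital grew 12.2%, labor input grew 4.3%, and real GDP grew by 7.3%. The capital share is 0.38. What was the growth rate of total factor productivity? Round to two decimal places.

Labor's share = 1 − 0.38 = 0.62.
Capital: 0.38 × 12.2 = 4.636 pp.
Labor input: 0.62 × 4.3 = 2.666 pp.
TFP growth = 7.3 − 7.302 = -0.002%.

0.00%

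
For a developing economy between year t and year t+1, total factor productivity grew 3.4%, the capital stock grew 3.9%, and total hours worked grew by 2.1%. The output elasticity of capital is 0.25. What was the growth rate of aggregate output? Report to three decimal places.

Labor's share = 1 − 0.25 = 0.75.
The capital stock: 0.25 × 3.9 = 0.975 pp.
Total hours worked: 0.75 × 2.1 = 1.575 pp.
Output growth = 3.4 + 2.55 = 5.95%.

5.950%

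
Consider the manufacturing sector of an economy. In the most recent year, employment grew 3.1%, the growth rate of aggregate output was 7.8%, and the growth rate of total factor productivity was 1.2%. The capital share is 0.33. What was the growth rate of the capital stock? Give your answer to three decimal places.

13.706%

Labor's share = 1 − 0.33 = 0.67.
gY = gA + 0.67×3.1 + 0.33×g.
0.33×g = 7.8 − 1.2 − 2.077 = 4.523.
g = 4.523 / 0.33 = 13.70606%.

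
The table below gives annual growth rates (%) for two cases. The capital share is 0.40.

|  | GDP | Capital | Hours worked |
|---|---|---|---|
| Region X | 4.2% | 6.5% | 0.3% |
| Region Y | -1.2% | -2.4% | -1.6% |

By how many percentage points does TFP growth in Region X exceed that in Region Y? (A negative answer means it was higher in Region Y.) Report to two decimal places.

0.70 percentage points

Labor's share = 1 − 0.4 = 0.6.
Region X: TFP = 4.2 − 2.6 − 0.18 = 1.42%.
Region Y: TFP = -1.2 + 0.96 + 0.96 = 0.72%.
Difference = 1.42 − (0.72) = 0.7 pp.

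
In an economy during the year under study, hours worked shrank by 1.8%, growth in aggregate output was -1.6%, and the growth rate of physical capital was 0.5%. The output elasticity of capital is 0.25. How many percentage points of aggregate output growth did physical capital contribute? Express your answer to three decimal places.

Contribution = share × growth = 0.25 × 0.5 = 0.125 pp.

0.125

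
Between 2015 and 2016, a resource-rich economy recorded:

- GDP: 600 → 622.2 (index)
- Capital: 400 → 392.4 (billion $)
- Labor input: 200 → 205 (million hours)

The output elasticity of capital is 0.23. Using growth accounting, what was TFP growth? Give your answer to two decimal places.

GDP growth = (622.2 − 600) / 600 = 3.7%.
Capital growth = (392.4 − 400) / 400 = -1.9%.
Labor input growth = (205 − 200) / 200 = 2.5%.
Labor's share = 1 − 0.23 = 0.77.
Capital: 0.23 × (-1.9) = -0.437 pp.
Labor input: 0.77 × 2.5 = 1.925 pp.
TFP growth = 3.7 − 1.488 = 2.212%.

TFP grew 2.21%.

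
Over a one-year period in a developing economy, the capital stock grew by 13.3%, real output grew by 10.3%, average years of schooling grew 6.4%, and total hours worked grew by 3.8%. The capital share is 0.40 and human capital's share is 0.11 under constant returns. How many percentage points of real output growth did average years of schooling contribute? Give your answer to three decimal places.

Contribution = share × growth = 0.11 × 6.4 = 0.704 pp.

0.704 pp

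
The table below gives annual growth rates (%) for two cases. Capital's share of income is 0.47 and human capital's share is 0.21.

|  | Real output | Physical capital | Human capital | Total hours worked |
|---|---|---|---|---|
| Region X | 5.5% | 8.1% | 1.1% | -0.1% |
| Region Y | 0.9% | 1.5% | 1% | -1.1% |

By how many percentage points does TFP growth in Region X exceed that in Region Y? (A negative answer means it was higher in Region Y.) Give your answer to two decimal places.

1.16 percentage points

Labor's share = 1 − 0.47 − 0.21 = 0.32.
Region X: TFP = 5.5 − 3.807 − 0.231 + 0.032 = 1.494%.
Region Y: TFP = 0.9 − 0.705 − 0.21 + 0.352 = 0.337%.
Difference = 1.494 − (0.337) = 1.157 pp.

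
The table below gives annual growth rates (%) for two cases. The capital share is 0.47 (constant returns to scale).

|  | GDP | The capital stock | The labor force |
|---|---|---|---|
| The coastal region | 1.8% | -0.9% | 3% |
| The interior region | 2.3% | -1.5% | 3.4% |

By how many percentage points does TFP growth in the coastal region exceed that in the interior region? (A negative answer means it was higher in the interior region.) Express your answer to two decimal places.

-0.57 percentage points

Labor's share = 1 − 0.47 = 0.53.
The coastal region: TFP = 1.8 + 0.423 − 1.59 = 0.633%.
The interior region: TFP = 2.3 + 0.705 − 1.802 = 1.203%.
Difference = 0.633 − (1.203) = -0.57 pp.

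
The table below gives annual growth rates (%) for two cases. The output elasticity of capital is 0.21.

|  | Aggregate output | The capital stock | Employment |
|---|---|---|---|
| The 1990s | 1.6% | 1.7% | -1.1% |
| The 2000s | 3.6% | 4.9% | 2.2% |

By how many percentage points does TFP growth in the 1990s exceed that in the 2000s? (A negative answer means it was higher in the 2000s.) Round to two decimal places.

1.28 percentage points

Labor's share = 1 − 0.21 = 0.79.
The 1990s: TFP = 1.6 − 0.357 + 0.869 = 2.112%.
The 2000s: TFP = 3.6 − 1.029 − 1.738 = 0.833%.
Difference = 2.112 − (0.833) = 1.279 pp.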